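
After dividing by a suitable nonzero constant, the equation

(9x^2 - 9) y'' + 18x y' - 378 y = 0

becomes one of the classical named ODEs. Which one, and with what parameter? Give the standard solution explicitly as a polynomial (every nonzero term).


All three coefficients share the factor -9; dividing through by -9 gives  (1 - x^2) y'' - 2x y' + 42 y = 0.
This matches the Legendre equation (1 - x^2) y'' - 2x y' + n(n+1) y = 0 (note the -2x y' term) with n(n+1) = 42, so n = 6; the polynomial solution is P_6(x).
With y = sum_k a_k x^k, matching x^k gives (k+2)(k+1) a_{k+2} = [k(k+1) - n(n+1)] a_k = (k - 6)(k + 7) a_k. The right side vanishes at k = 6, so the series with the parity of 6 terminates at degree 6.
Standard normalization (P_n(1) = 1): leading coefficient (2n)!/(2^n (n!)^2) = 479001600/(64*518400) = 231/16, so a_6 = 231/16. Work downward with a_k = (k+1)(k+2) a_{k+2} / ((k - 6)(k + 7)):
  a_4 = (5)(6)(231/16) / ((4 - 6)(4 + 7)) = (3465/8)/(-22) = -315/16
  a_2 = (3)(4)(-315/16) / ((2 - 6)(2 + 7)) = (-945/4)/(-36) = 105/16
  a_0 = (1)(2)(105/16) / ((0 - 6)(0 + 7)) = (105/8)/(-42) = -5/16
Hence P_6(x) = 231 x^6/16 - 315 x^4/16 + 105 x^2/16 - 5/16.

P_6(x); series = 231 x^6/16 - 315 x^4/16 + 105 x^2/16 - 5/16


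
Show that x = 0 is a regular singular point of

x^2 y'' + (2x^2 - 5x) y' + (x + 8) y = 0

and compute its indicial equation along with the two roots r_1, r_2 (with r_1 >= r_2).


Divide by x^2 to reach normal form y'' + P_1(x) y' + P_2(x) y = 0 with P_1(x) = 2 - 5/x and P_2(x) = 1/x + 8/x^2.
x = 0 is a singular point because the y'-coefficient 2 - 5/x has a pole at x = 0 and the y-coefficient 1/x + 8/x^2 has a pole at x = 0.
It is a regular singular point because x P_1(x) = p(x) = 2x - 5 and x^2 P_2(x) = q(x) = x + 8 are polynomials, hence analytic at x = 0.
p(0) = -5,  q(0) = 8.
Indicial equation: r(r-1) + p(0) r + q(0) = 0, i.e. r^2 + (p(0) - 1) r + q(0) = 0, i.e. r^2 - 6 r + 8 = 0.
Discriminant: (-6)^2 - 4(8) = 4, so r = (6 ± 2)/2.
Solving: r_1 = 4, r_2 = 2.

indicial: r^2 - 6 r + 8 = 0; roots r_1 = 4, r_2 = 2


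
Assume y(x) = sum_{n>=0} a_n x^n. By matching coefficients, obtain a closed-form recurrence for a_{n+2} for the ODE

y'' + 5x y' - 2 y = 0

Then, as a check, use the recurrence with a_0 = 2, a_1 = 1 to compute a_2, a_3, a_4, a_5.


Substitute y = sum_n a_n x^n.
y''(x) has coefficient (n+2)(n+1) a_{n+2} at x^n;
5 x y'(x) has coefficient 5 n a_n at x^n (shift);
-2 y(x) has coefficient -2 a_n at x^n.
Matching x^n: (n+2)(n+1) a_{n+2} + (5n - 2) a_n = 0.
Thus a_{n+2} = (-5n + 2) / ((n+1)(n+2)) * a_n.

Check with a_0 = 2, a_1 = 1 (apply the recurrence for n = 0, 1, 2, 3): a_0 = 2, a_1 = 1, a_2 = 2, a_3 = -1/2, a_4 = -4/3, a_5 = 13/40.

a_(n+2) = (-5n + 2) / ((n+1)(n+2)) * a_n; check: a_0 = 2, a_1 = 1, a_2 = 2, a_3 = -1/2, a_4 = -4/3, a_5 = 13/40


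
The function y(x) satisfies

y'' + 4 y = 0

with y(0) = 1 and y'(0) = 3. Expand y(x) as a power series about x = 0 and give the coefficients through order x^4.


Ansatz: y(x) = sum_{n>=0} a_n x^n, so y'(x) = sum_{n>=1} n a_n x^(n-1) and y''(x) = sum_{n>=2} n(n-1) a_n x^(n-2).
Substitute into P(x) y'' + Q(x) y' + R(x) y = 0 with P(x) = 1, Q(x) = 0, R(x) = 4, and match powers of x.
Initial conditions: a_0 = 1, a_1 = 3.
Setting the coefficient of each power of x to zero and solving order by order (substituting the coefficients already found):
  x^0: 2 a_2 + 4 a_0 = 0  ->  2 a_2 = -4 a_0 = -4  ->  a_2 = -2
  x^1: 6 a_3 + 4 a_1 = 0  ->  6 a_3 = -4 a_1 = -12  ->  a_3 = -2
  x^2: 12 a_4 + 4 a_2 = 0  ->  12 a_4 = -4 a_2 = 8  ->  a_4 = 2/3
Truncated series: y(x) = 1 + 3 x - 2 x^2 - 2 x^3 + (2/3) x^4 + O(x^5).

a_0 = 1; a_1 = 3; a_2 = -2; a_3 = -2; a_4 = 2/3


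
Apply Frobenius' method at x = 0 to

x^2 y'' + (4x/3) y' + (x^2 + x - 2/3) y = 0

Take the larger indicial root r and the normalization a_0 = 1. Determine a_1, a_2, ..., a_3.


Write in Frobenius form y'' + (p(x)/x) y' + (q(x)/x^2) y = 0:
  p(x) = 4/3,  q(x) = x^2 + x - 2/3.
Indicial equation: r(r-1) + (4/3) r + (-2/3) = 0 -> roots r_1 = 2/3, r_2 = -1.
Take r = r_1 = 2/3. Let y(x) = x^r sum_{n>=0} a_n x^n with a_0 = 1.
Substitute y = x^r sum a_n x^n and match x^{r+n}. The recurrence is
  D(n) a_n + 1 a_{n-1} + 1 a_{n-2} = 0,  where D(n) = (r+n)(r+n-1) + (4/3)(r+n) + (-2/3).
  a_n = [-1 a_{n-1} - 1 a_{n-2}] / D(n).
Since the indicial polynomial factors as (r - r_1)(r - r_2), D(n) = (r_1 + n - r_1)(r_1 + n - r_2) = n(n + 5/3).
Evaluating step by step (a_0 = 1):
  n = 1: D(1) = 1(1 + 5/3) = 8/3; numerator = -1(1) = -1; a_1 = (-1)/(8/3) = -3/8
  n = 2: D(2) = 2(2 + 5/3) = 22/3; numerator = -1(-3/8) - 1(1) = -5/8; a_2 = (-5/8)/(22/3) = -15/176
  n = 3: D(3) = 3(3 + 5/3) = 14; numerator = -1(-15/176) - 1(-3/8) = 81/176; a_3 = (81/176)/(14) = 81/2464

r = 2/3; a_0 = 1; a_1 = -3/8; a_2 = -15/176; a_3 = 81/2464


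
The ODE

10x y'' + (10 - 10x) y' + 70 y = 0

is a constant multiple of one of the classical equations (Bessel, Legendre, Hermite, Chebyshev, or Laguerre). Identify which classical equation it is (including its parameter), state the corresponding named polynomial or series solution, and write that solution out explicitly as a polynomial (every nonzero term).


All three coefficients share the factor 10; dividing through by 10 gives  x y'' + (1 - x) y' + 7 y = 0.
This matches the Laguerre equation x y'' + (1 - x) y' + n y = 0 with n = 7; the polynomial solution is L_7(x).
With y = sum_k a_k x^k, matching x^k gives (k+1)k a_{k+1} + (k+1) a_{k+1} - k a_k + n a_k = 0, i.e. (k+1)^2 a_{k+1} = (k - n) a_k = (k - 7) a_k. The right side vanishes at k = 7, so the series terminates at degree 7.
Standard normalization L_n(0) = 1 gives a_0 = 1. Work upward with a_{k+1} = (k - 7) a_k / (k+1)^2:
  a_1 = (0 - 7)(1) / 1^2 = -7/1 = -7
  a_2 = (1 - 7)(-7) / 2^2 = 42/4 = 21/2
  a_3 = (2 - 7)(21/2) / 3^2 = (-105/2)/9 = -35/6
  a_4 = (3 - 7)(-35/6) / 4^2 = (70/3)/16 = 35/24
  a_5 = (4 - 7)(35/24) / 5^2 = (-35/8)/25 = -7/40
  a_6 = (5 - 7)(-7/40) / 6^2 = (7/20)/36 = 7/720
  a_7 = (6 - 7)(7/720) / 7^2 = (-7/720)/49 = -1/5040
Hence L_7(x) = -x^7/5040 + 7 x^6/720 - 7 x^5/40 + 35 x^4/24 - 35 x^3/6 + 21 x^2/2 - 7 x + 1.

L_7(x); series = -x^7/5040 + 7 x^6/720 - 7 x^5/40 + 35 x^4/24 - 35 x^3/6 + 21 x^2/2 - 7 x + 1


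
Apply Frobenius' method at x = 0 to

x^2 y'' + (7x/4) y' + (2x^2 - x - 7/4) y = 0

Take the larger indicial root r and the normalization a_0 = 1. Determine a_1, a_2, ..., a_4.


Write in Frobenius form y'' + (p(x)/x) y' + (q(x)/x^2) y = 0:
  p(x) = 7/4,  q(x) = 2x^2 - x - 7/4.
Indicial equation: r(r-1) + (7/4) r + (-7/4) = 0 -> roots r_1 = 1, r_2 = -7/4.
Take r = r_1 = 1. Let y(x) = x^r sum_{n>=0} a_n x^n with a_0 = 1.
Substitute y = x^r sum a_n x^n and match x^{r+n}. The recurrence is
  D(n) a_n - 1 a_{n-1} + 2 a_{n-2} = 0,  where D(n) = (r+n)(r+n-1) + (7/4)(r+n) + (-7/4).
  a_n = [1 a_{n-1} - 2 a_{n-2}] / D(n).
Since the indicial polynomial factors as (r - r_1)(r - r_2), D(n) = (r_1 + n - r_1)(r_1 + n - r_2) = n(n + 11/4).
Evaluating step by step (a_0 = 1):
  n = 1: D(1) = 1(1 + 11/4) = 15/4; numerator = 1(1) = 1; a_1 = (1)/(15/4) = 4/15
  n = 2: D(2) = 2(2 + 11/4) = 19/2; numerator = 1(4/15) - 2(1) = -26/15; a_2 = (-26/15)/(19/2) = -52/285
  n = 3: D(3) = 3(3 + 11/4) = 69/4; numerator = 1(-52/285) - 2(4/15) = -68/95; a_3 = (-68/95)/(69/4) = -272/6555
  n = 4: D(4) = 4(4 + 11/4) = 27; numerator = 1(-272/6555) - 2(-52/285) = 424/1311; a_4 = (424/1311)/(27) = 424/35397

r = 1; a_0 = 1; a_1 = 4/15; a_2 = -52/285; a_3 = -272/6555; a_4 = 424/35397


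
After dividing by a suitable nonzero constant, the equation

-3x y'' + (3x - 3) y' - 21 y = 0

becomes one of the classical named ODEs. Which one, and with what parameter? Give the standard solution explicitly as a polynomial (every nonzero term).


All three coefficients share the factor -3; dividing through by -3 gives  x y'' + (1 - x) y' + 7 y = 0.
This matches the Laguerre equation x y'' + (1 - x) y' + n y = 0 with n = 7; the polynomial solution is L_7(x).
With y = sum_k a_k x^k, matching x^k gives (k+1)k a_{k+1} + (k+1) a_{k+1} - k a_k + n a_k = 0, i.e. (k+1)^2 a_{k+1} = (k - n) a_k = (k - 7) a_k. The right side vanishes at k = 7, so the series terminates at degree 7.
Standard normalization L_n(0) = 1 gives a_0 = 1. Work upward with a_{k+1} = (k - 7) a_k / (k+1)^2:
  a_1 = (0 - 7)(1) / 1^2 = -7/1 = -7
  a_2 = (1 - 7)(-7) / 2^2 = 42/4 = 21/2
  a_3 = (2 - 7)(21/2) / 3^2 = (-105/2)/9 = -35/6
  a_4 = (3 - 7)(-35/6) / 4^2 = (70/3)/16 = 35/24
  a_5 = (4 - 7)(35/24) / 5^2 = (-35/8)/25 = -7/40
  a_6 = (5 - 7)(-7/40) / 6^2 = (7/20)/36 = 7/720
  a_7 = (6 - 7)(7/720) / 7^2 = (-7/720)/49 = -1/5040
Hence L_7(x) = -x^7/5040 + 7 x^6/720 - 7 x^5/40 + 35 x^4/24 - 35 x^3/6 + 21 x^2/2 - 7 x + 1.

L_7(x); series = -x^7/5040 + 7 x^6/720 - 7 x^5/40 + 35 x^4/24 - 35 x^3/6 + 21 x^2/2 - 7 x + 1


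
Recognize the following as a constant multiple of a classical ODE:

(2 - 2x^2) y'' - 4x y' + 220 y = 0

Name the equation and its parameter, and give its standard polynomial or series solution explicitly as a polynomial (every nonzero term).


All three coefficients share the factor 2; dividing through by 2 gives  (1 - x^2) y'' - 2x y' + 110 y = 0.
This matches the Legendre equation (1 - x^2) y'' - 2x y' + n(n+1) y = 0 (note the -2x y' term) with n(n+1) = 110, so n = 10; the polynomial solution is P_10(x).
With y = sum_k a_k x^k, matching x^k gives (k+2)(k+1) a_{k+2} = [k(k+1) - n(n+1)] a_k = (k - 10)(k + 11) a_k. The right side vanishes at k = 10, so the series with the parity of 10 terminates at degree 10.
Standard normalization (P_n(1) = 1): leading coefficient (2n)!/(2^n (n!)^2) = 2432902008176640000/(1024*13168189440000) = 46189/256, so a_10 = 46189/256. Work downward with a_k = (k+1)(k+2) a_{k+2} / ((k - 10)(k + 11)):
  a_8 = (9)(10)(46189/256) / ((8 - 10)(8 + 11)) = (2078505/128)/(-38) = -109395/256
  a_6 = (7)(8)(-109395/256) / ((6 - 10)(6 + 11)) = (-765765/32)/(-68) = 45045/128
  a_4 = (5)(6)(45045/128) / ((4 - 10)(4 + 11)) = (675675/64)/(-90) = -15015/128
  a_2 = (3)(4)(-15015/128) / ((2 - 10)(2 + 11)) = (-45045/32)/(-104) = 3465/256
  a_0 = (1)(2)(3465/256) / ((0 - 10)(0 + 11)) = (3465/128)/(-110) = -63/256
Hence P_10(x) = 46189 x^10/256 - 109395 x^8/256 + 45045 x^6/128 - 15015 x^4/128 + 3465 x^2/256 - 63/256.

P_10(x); series = 46189 x^10/256 - 109395 x^8/256 + 45045 x^6/128 - 15015 x^4/128 + 3465 x^2/256 - 63/256


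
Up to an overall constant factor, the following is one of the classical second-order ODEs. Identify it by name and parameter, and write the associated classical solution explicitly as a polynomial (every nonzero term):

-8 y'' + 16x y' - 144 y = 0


All three coefficients share the factor -8; dividing through by -8 gives  y'' - 2x y' + 18 y = 0.
This matches the Hermite equation y'' - 2x y' + 2n y = 0 with 2n = 18, so n = 9; the polynomial solution is H_9(x).
With y = sum_k a_k x^k, matching x^k gives (k+2)(k+1) a_{k+2} = 2(k - n) a_k = 2(k - 9) a_k. The right side vanishes at k = 9, so the series with the parity of 9 terminates at degree 9.
Standard normalization: leading coefficient of H_n is 2^n, so a_9 = 2^9 = 512. Work downward with a_k = (k+1)(k+2) a_{k+2} / (2(k - n)):
  a_7 = (8)(9)(512) / (2(7 - 9)) = 36864/(-4) = -9216
  a_5 = (6)(7)(-9216) / (2(5 - 9)) = -387072/(-8) = 48384
  a_3 = (4)(5)(48384) / (2(3 - 9)) = 967680/(-12) = -80640
  a_1 = (2)(3)(-80640) / (2(1 - 9)) = -483840/(-16) = 30240
Hence H_9(x) = 512 x^9 - 9216 x^7 + 48384 x^5 - 80640 x^3 + 30240 x.

H_9(x); series = 512 x^9 - 9216 x^7 + 48384 x^5 - 80640 x^3 + 30240 x


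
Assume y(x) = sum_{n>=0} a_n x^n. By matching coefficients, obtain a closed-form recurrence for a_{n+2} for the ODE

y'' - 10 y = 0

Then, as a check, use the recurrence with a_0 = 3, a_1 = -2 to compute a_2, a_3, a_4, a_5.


Substitute y = sum_n a_n x^n into y'' + (const) y = 0.
y''(x) = sum_{n>=0} (n+2)(n+1) a_{n+2} x^n.
The ODE becomes sum_n [(n+2)(n+1) a_{n+2} - 10 a_n] x^n = 0.
Setting each coefficient to zero gives the recurrence:
  (n+2)(n+1) a_{n+2} - 10 a_n = 0,
  a_{n+2} = 10 / ((n+1)(n+2)) a_n.

Check with a_0 = 3, a_1 = -2 (apply the recurrence for n = 0, 1, 2, 3): a_0 = 3, a_1 = -2, a_2 = 15, a_3 = -10/3, a_4 = 25/2, a_5 = -5/3.

a_{n+2} = 10/((n+1)(n+2)) * a_n; check: a_0 = 3, a_1 = -2, a_2 = 15, a_3 = -10/3, a_4 = 25/2, a_5 = -5/3


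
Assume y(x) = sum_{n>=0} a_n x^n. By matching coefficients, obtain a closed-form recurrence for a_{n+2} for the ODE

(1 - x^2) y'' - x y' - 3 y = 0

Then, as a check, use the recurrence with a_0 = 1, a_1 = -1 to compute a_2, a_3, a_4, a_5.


Substitute y = sum_n a_n x^n.
(1 - 1 x^2) y'' contributes (n+2)(n+1) a_{n+2} - n(n-1) a_n at x^n.
-x y'(x) contributes -n a_n at x^n.
-3 y(x) contributes -3 a_n at x^n.
Matching x^n: (n+2)(n+1) a_{n+2} + (-n(n-1) - n - 3) a_n = 0.
Thus a_{n+2} = (n(n-1) + n + 3) / ((n+1)(n+2)) * a_n.

Check with a_0 = 1, a_1 = -1 (apply the recurrence for n = 0, 1, 2, 3): a_0 = 1, a_1 = -1, a_2 = 3/2, a_3 = -2/3, a_4 = 7/8, a_5 = -2/5.

a_(n+2) = (n(n-1) + n + 3) / ((n+1)(n+2)) * a_n; check: a_0 = 1, a_1 = -1, a_2 = 3/2, a_3 = -2/3, a_4 = 7/8, a_5 = -2/5


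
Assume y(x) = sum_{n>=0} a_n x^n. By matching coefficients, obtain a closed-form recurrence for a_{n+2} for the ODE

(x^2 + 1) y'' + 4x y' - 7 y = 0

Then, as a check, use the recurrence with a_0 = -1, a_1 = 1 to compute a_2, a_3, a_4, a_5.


Substitute y = sum_n a_n x^n.
(1 + 1 x^2) y'' contributes (n+2)(n+1) a_{n+2} + n(n-1) a_n at x^n.
4 x y'(x) contributes 4 n a_n at x^n.
-7 y(x) contributes -7 a_n at x^n.
Matching x^n: (n+2)(n+1) a_{n+2} + (n(n-1) + 4 n - 7) a_n = 0.
Thus a_{n+2} = (-n(n-1) - 4 n + 7) / ((n+1)(n+2)) * a_n.

Check with a_0 = -1, a_1 = 1 (apply the recurrence for n = 0, 1, 2, 3): a_0 = -1, a_1 = 1, a_2 = -7/2, a_3 = 1/2, a_4 = 7/8, a_5 = -11/40.

a_(n+2) = (-n(n-1) - 4 n + 7) / ((n+1)(n+2)) * a_n; check: a_0 = -1, a_1 = 1, a_2 = -7/2, a_3 = 1/2, a_4 = 7/8, a_5 = -11/40


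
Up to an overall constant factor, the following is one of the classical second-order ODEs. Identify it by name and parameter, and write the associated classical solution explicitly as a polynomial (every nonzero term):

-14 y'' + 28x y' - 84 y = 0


All three coefficients share the factor -14; dividing through by -14 gives  y'' - 2x y' + 6 y = 0.
This matches the Hermite equation y'' - 2x y' + 2n y = 0 with 2n = 6, so n = 3; the polynomial solution is H_3(x).
With y = sum_k a_k x^k, matching x^k gives (k+2)(k+1) a_{k+2} = 2(k - n) a_k = 2(k - 3) a_k. The right side vanishes at k = 3, so the series with the parity of 3 terminates at degree 3.
Standard normalization: leading coefficient of H_n is 2^n, so a_3 = 2^3 = 8. Work downward with a_k = (k+1)(k+2) a_{k+2} / (2(k - n)):
  a_1 = (2)(3)(8) / (2(1 - 3)) = 48/(-4) = -12
Hence H_3(x) = 8 x^3 - 12 x.

H_3(x); series = 8 x^3 - 12 x


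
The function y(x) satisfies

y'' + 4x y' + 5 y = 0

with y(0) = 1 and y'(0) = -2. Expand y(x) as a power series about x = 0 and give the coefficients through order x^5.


Ansatz: y(x) = sum_{n>=0} a_n x^n, so y'(x) = sum_{n>=1} n a_n x^(n-1) and y''(x) = sum_{n>=2} n(n-1) a_n x^(n-2).
Substitute into P(x) y'' + Q(x) y' + R(x) y = 0 with P(x) = 1, Q(x) = 4x, R(x) = 5, and match powers of x.
Initial conditions: a_0 = 1, a_1 = -2.
Setting the coefficient of each power of x to zero and solving order by order (substituting the coefficients already found):
  x^0: 2 a_2 + 5 a_0 = 0  ->  2 a_2 = -5 a_0 = -5  ->  a_2 = -5/2
  x^1: 6 a_3 + 9 a_1 = 0  ->  6 a_3 = -9 a_1 = 18  ->  a_3 = 3
  x^2: 12 a_4 + 13 a_2 = 0  ->  12 a_4 = -13 a_2 = 65/2  ->  a_4 = 65/24
  x^3: 20 a_5 + 17 a_3 = 0  ->  20 a_5 = -17 a_3 = -51  ->  a_5 = -51/20
Truncated series: y(x) = 1 - 2 x - (5/2) x^2 + 3 x^3 + (65/24) x^4 - (51/20) x^5 + O(x^6).

a_0 = 1; a_1 = -2; a_2 = -5/2; a_3 = 3; a_4 = 65/24; a_5 = -51/20


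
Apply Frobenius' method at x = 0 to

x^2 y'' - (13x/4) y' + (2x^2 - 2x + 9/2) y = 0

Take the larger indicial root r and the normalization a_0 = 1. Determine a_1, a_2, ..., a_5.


Write in Frobenius form y'' + (p(x)/x) y' + (q(x)/x^2) y = 0:
  p(x) = -13/4,  q(x) = 2x^2 - 2x + 9/2.
Indicial equation: r(r-1) + (-13/4) r + (9/2) = 0 -> roots r_1 = 9/4, r_2 = 2.
Take r = r_1 = 9/4. Let y(x) = x^r sum_{n>=0} a_n x^n with a_0 = 1.
Substitute y = x^r sum a_n x^n and match x^{r+n}. The recurrence is
  D(n) a_n - 2 a_{n-1} + 2 a_{n-2} = 0,  where D(n) = (r+n)(r+n-1) + (-13/4)(r+n) + (9/2).
  a_n = [2 a_{n-1} - 2 a_{n-2}] / D(n).
Since the indicial polynomial factors as (r - r_1)(r - r_2), D(n) = (r_1 + n - r_1)(r_1 + n - r_2) = n(n + 1/4).
Evaluating step by step (a_0 = 1):
  n = 1: D(1) = 1(1 + 1/4) = 5/4; numerator = 2(1) = 2; a_1 = (2)/(5/4) = 8/5
  n = 2: D(2) = 2(2 + 1/4) = 9/2; numerator = 2(8/5) - 2(1) = 6/5; a_2 = (6/5)/(9/2) = 4/15
  n = 3: D(3) = 3(3 + 1/4) = 39/4; numerator = 2(4/15) - 2(8/5) = -8/3; a_3 = (-8/3)/(39/4) = -32/117
  n = 4: D(4) = 4(4 + 1/4) = 17; numerator = 2(-32/117) - 2(4/15) = -632/585; a_4 = (-632/585)/(17) = -632/9945
  n = 5: D(5) = 5(5 + 1/4) = 105/4; numerator = 2(-632/9945) - 2(-32/117) = 464/1105; a_5 = (464/1105)/(105/4) = 1856/116025

r = 9/4; a_0 = 1; a_1 = 8/5; a_2 = 4/15; a_3 = -32/117; a_4 = -632/9945; a_5 = 1856/116025


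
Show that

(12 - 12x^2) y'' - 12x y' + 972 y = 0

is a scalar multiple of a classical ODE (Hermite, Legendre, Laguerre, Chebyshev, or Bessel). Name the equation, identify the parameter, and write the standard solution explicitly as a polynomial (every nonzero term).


All three coefficients share the factor 12; dividing through by 12 gives  (1 - x^2) y'' - x y' + 81 y = 0.
This matches the Chebyshev equation (1 - x^2) y'' - x y' + n^2 y = 0 (note the -x y' term, not -2x y') with n^2 = 81, so n = 9; the polynomial solution is T_9(x).
With y = sum_k a_k x^k, matching x^k gives (k+2)(k+1) a_{k+2} = (k^2 - n^2) a_k = (k - 9)(k + 9) a_k. The right side vanishes at k = 9, so the series with the parity of 9 terminates at degree 9.
Standard normalization: leading coefficient of T_n is 2^(n-1), so a_9 = 2^8 = 256. Work downward with a_k = (k+1)(k+2) a_{k+2} / ((k - 9)(k + 9)):
  a_7 = (8)(9)(256) / ((7 - 9)(7 + 9)) = 18432/(-32) = -576
  a_5 = (6)(7)(-576) / ((5 - 9)(5 + 9)) = -24192/(-56) = 432
  a_3 = (4)(5)(432) / ((3 - 9)(3 + 9)) = 8640/(-72) = -120
  a_1 = (2)(3)(-120) / ((1 - 9)(1 + 9)) = -720/(-80) = 9
Hence T_9(x) = 256 x^9 - 576 x^7 + 432 x^5 - 120 x^3 + 9 x.

T_9(x); series = 256 x^9 - 576 x^7 + 432 x^5 - 120 x^3 + 9 x


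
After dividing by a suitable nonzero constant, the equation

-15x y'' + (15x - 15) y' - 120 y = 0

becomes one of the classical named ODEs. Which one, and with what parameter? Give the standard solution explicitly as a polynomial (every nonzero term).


All three coefficients share the factor -15; dividing through by -15 gives  x y'' + (1 - x) y' + 8 y = 0.
This matches the Laguerre equation x y'' + (1 - x) y' + n y = 0 with n = 8; the polynomial solution is L_8(x).
With y = sum_k a_k x^k, matching x^k gives (k+1)k a_{k+1} + (k+1) a_{k+1} - k a_k + n a_k = 0, i.e. (k+1)^2 a_{k+1} = (k - n) a_k = (k - 8) a_k. The right side vanishes at k = 8, so the series terminates at degree 8.
Standard normalization L_n(0) = 1 gives a_0 = 1. Work upward with a_{k+1} = (k - 8) a_k / (k+1)^2:
  a_1 = (0 - 8)(1) / 1^2 = -8/1 = -8
  a_2 = (1 - 8)(-8) / 2^2 = 56/4 = 14
  a_3 = (2 - 8)(14) / 3^2 = -84/9 = -28/3
  a_4 = (3 - 8)(-28/3) / 4^2 = (140/3)/16 = 35/12
  a_5 = (4 - 8)(35/12) / 5^2 = (-35/3)/25 = -7/15
  a_6 = (5 - 8)(-7/15) / 6^2 = (7/5)/36 = 7/180
  a_7 = (6 - 8)(7/180) / 7^2 = (-7/90)/49 = -1/630
  a_8 = (7 - 8)(-1/630) / 8^2 = (1/630)/64 = 1/40320
Hence L_8(x) = x^8/40320 - x^7/630 + 7 x^6/180 - 7 x^5/15 + 35 x^4/12 - 28 x^3/3 + 14 x^2 - 8 x + 1.

L_8(x); series = x^8/40320 - x^7/630 + 7 x^6/180 - 7 x^5/15 + 35 x^4/12 - 28 x^3/3 + 14 x^2 - 8 x + 1


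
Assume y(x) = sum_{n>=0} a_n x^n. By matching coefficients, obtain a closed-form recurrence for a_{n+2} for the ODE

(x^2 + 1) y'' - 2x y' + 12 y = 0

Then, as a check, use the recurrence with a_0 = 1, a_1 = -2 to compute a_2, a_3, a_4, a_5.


Substitute y = sum_n a_n x^n.
(1 + 1 x^2) y'' contributes (n+2)(n+1) a_{n+2} + n(n-1) a_n at x^n.
-2 x y'(x) contributes -2 n a_n at x^n.
12 y(x) contributes 12 a_n at x^n.
Matching x^n: (n+2)(n+1) a_{n+2} + (n(n-1) - 2 n + 12) a_n = 0.
Thus a_{n+2} = (-n(n-1) + 2 n - 12) / ((n+1)(n+2)) * a_n.

Check with a_0 = 1, a_1 = -2 (apply the recurrence for n = 0, 1, 2, 3): a_0 = 1, a_1 = -2, a_2 = -6, a_3 = 10/3, a_4 = 5, a_5 = -2.

a_(n+2) = (-n(n-1) + 2 n - 12) / ((n+1)(n+2)) * a_n; check: a_0 = 1, a_1 = -2, a_2 = -6, a_3 = 10/3, a_4 = 5, a_5 = -2


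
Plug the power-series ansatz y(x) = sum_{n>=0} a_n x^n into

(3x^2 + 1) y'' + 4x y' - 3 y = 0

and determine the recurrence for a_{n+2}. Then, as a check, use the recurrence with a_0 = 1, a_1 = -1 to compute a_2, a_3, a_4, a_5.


Substitute y = sum_n a_n x^n.
(1 + 3 x^2) y'' contributes (n+2)(n+1) a_{n+2} + 3 n(n-1) a_n at x^n.
4 x y'(x) contributes 4 n a_n at x^n.
-3 y(x) contributes -3 a_n at x^n.
Matching x^n: (n+2)(n+1) a_{n+2} + (3 n(n-1) + 4 n - 3) a_n = 0.
Thus a_{n+2} = (-3 n(n-1) - 4 n + 3) / ((n+1)(n+2)) * a_n.

Check with a_0 = 1, a_1 = -1 (apply the recurrence for n = 0, 1, 2, 3): a_0 = 1, a_1 = -1, a_2 = 3/2, a_3 = 1/6, a_4 = -11/8, a_5 = -9/40.

a_(n+2) = (-3 n(n-1) - 4 n + 3) / ((n+1)(n+2)) * a_n; check: a_0 = 1, a_1 = -1, a_2 = 3/2, a_3 = 1/6, a_4 = -11/8, a_5 = -9/40


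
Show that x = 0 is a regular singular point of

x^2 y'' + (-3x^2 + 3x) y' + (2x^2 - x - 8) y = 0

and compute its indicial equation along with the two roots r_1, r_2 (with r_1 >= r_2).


Divide by x^2 to reach normal form y'' + P_1(x) y' + P_2(x) y = 0 with P_1(x) = -3 + 3/x and P_2(x) = 2 - 1/x - 8/x^2.
x = 0 is a singular point because the y'-coefficient -3 + 3/x has a pole at x = 0 and the y-coefficient 2 - 1/x - 8/x^2 has a pole at x = 0.
It is a regular singular point because x P_1(x) = p(x) = 3 - 3x and x^2 P_2(x) = q(x) = 2x^2 - x - 8 are polynomials, hence analytic at x = 0.
p(0) = 3,  q(0) = -8.
Indicial equation: r(r-1) + p(0) r + q(0) = 0, i.e. r^2 + (p(0) - 1) r + q(0) = 0, i.e. r^2 + 2 r - 8 = 0.
Discriminant: (2)^2 - 4(-8) = 36, so r = (-2 ± 6)/2.
Solving: r_1 = 2, r_2 = -4.

indicial: r^2 + 2 r - 8 = 0; roots r_1 = 2, r_2 = -4


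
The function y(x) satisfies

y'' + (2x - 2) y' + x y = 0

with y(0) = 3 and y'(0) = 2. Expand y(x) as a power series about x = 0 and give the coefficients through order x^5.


Ansatz: y(x) = sum_{n>=0} a_n x^n, so y'(x) = sum_{n>=1} n a_n x^(n-1) and y''(x) = sum_{n>=2} n(n-1) a_n x^(n-2).
Substitute into P(x) y'' + Q(x) y' + R(x) y = 0 with P(x) = 1, Q(x) = 2x - 2, R(x) = x, and match powers of x.
Initial conditions: a_0 = 3, a_1 = 2.
Setting the coefficient of each power of x to zero and solving order by order (substituting the coefficients already found):
  x^0: 2 a_2 - 2 a_1 = 0  ->  2 a_2 = 2 a_1 = 4  ->  a_2 = 2
  x^1: 6 a_3 - 4 a_2 + 2 a_1 + a_0 = 0  ->  6 a_3 = 4 a_2 - 2 a_1 - a_0 = 1  ->  a_3 = 1/6
  x^2: 12 a_4 - 6 a_3 + 4 a_2 + a_1 = 0  ->  12 a_4 = 6 a_3 - 4 a_2 - a_1 = -9  ->  a_4 = -3/4
  x^3: 20 a_5 - 8 a_4 + 6 a_3 + a_2 = 0  ->  20 a_5 = 8 a_4 - 6 a_3 - a_2 = -9  ->  a_5 = -9/20
Truncated series: y(x) = 3 + 2 x + 2 x^2 + (1/6) x^3 - (3/4) x^4 - (9/20) x^5 + O(x^6).

a_0 = 3; a_1 = 2; a_2 = 2; a_3 = 1/6; a_4 = -3/4; a_5 = -9/20


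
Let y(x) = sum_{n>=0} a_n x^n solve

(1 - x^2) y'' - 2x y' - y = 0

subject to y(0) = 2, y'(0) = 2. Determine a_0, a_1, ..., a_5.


Ansatz: y(x) = sum_{n>=0} a_n x^n, so y'(x) = sum_{n>=1} n a_n x^(n-1) and y''(x) = sum_{n>=2} n(n-1) a_n x^(n-2).
Substitute into P(x) y'' + Q(x) y' + R(x) y = 0 with P(x) = 1 - x^2, Q(x) = -2x, R(x) = -1, and match powers of x.
Initial conditions: a_0 = 2, a_1 = 2.
Setting the coefficient of each power of x to zero and solving order by order (substituting the coefficients already found):
  x^0: 2 a_2 - a_0 = 0  ->  2 a_2 = a_0 = 2  ->  a_2 = 1
  x^1: 6 a_3 - 3 a_1 = 0  ->  6 a_3 = 3 a_1 = 6  ->  a_3 = 1
  x^2: 12 a_4 - 7 a_2 = 0  ->  12 a_4 = 7 a_2 = 7  ->  a_4 = 7/12
  x^3: 20 a_5 - 13 a_3 = 0  ->  20 a_5 = 13 a_3 = 13  ->  a_5 = 13/20
Truncated series: y(x) = 2 + 2 x + x^2 + x^3 + (7/12) x^4 + (13/20) x^5 + O(x^6).

a_0 = 2; a_1 = 2; a_2 = 1; a_3 = 1; a_4 = 7/12; a_5 = 13/20


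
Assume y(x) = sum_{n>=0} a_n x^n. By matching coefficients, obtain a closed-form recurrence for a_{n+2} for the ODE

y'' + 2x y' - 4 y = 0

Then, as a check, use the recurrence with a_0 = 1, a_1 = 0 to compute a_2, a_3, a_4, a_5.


Substitute y = sum_n a_n x^n.
y''(x) has coefficient (n+2)(n+1) a_{n+2} at x^n;
2 x y'(x) has coefficient 2 n a_n at x^n (shift);
-4 y(x) has coefficient -4 a_n at x^n.
Matching x^n: (n+2)(n+1) a_{n+2} + (2n - 4) a_n = 0.
Thus a_{n+2} = (-2n + 4) / ((n+1)(n+2)) * a_n.

Check with a_0 = 1, a_1 = 0 (apply the recurrence for n = 0, 1, 2, 3): a_0 = 1, a_1 = 0, a_2 = 2, a_3 = 0, a_4 = 0, a_5 = 0.

a_(n+2) = (-2n + 4) / ((n+1)(n+2)) * a_n; check: a_0 = 1, a_1 = 0, a_2 = 2, a_3 = 0, a_4 = 0, a_5 = 0


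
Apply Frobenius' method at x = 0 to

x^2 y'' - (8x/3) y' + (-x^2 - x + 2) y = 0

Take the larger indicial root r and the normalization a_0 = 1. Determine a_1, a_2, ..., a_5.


Write in Frobenius form y'' + (p(x)/x) y' + (q(x)/x^2) y = 0:
  p(x) = -8/3,  q(x) = -x^2 - x + 2.
Indicial equation: r(r-1) + (-8/3) r + (2) = 0 -> roots r_1 = 3, r_2 = 2/3.
Take r = r_1 = 3. Let y(x) = x^r sum_{n>=0} a_n x^n with a_0 = 1.
Substitute y = x^r sum a_n x^n and match x^{r+n}. The recurrence is
  D(n) a_n - 1 a_{n-1} - 1 a_{n-2} = 0,  where D(n) = (r+n)(r+n-1) + (-8/3)(r+n) + (2).
  a_n = [1 a_{n-1} + 1 a_{n-2}] / D(n).
Since the indicial polynomial factors as (r - r_1)(r - r_2), D(n) = (r_1 + n - r_1)(r_1 + n - r_2) = n(n + 7/3).
Evaluating step by step (a_0 = 1):
  n = 1: D(1) = 1(1 + 7/3) = 10/3; numerator = 1(1) = 1; a_1 = (1)/(10/3) = 3/10
  n = 2: D(2) = 2(2 + 7/3) = 26/3; numerator = 1(3/10) + 1(1) = 13/10; a_2 = (13/10)/(26/3) = 3/20
  n = 3: D(3) = 3(3 + 7/3) = 16; numerator = 1(3/20) + 1(3/10) = 9/20; a_3 = (9/20)/(16) = 9/320
  n = 4: D(4) = 4(4 + 7/3) = 76/3; numerator = 1(9/320) + 1(3/20) = 57/320; a_4 = (57/320)/(76/3) = 9/1280
  n = 5: D(5) = 5(5 + 7/3) = 110/3; numerator = 1(9/1280) + 1(9/320) = 9/256; a_5 = (9/256)/(110/3) = 27/28160

r = 3; a_0 = 1; a_1 = 3/10; a_2 = 3/20; a_3 = 9/320; a_4 = 9/1280; a_5 = 27/28160


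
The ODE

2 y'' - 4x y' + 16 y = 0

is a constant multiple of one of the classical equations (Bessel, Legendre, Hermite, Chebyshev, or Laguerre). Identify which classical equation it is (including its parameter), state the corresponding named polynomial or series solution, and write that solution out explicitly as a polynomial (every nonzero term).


All three coefficients share the factor 2; dividing through by 2 gives  y'' - 2x y' + 8 y = 0.
This matches the Hermite equation y'' - 2x y' + 2n y = 0 with 2n = 8, so n = 4; the polynomial solution is H_4(x).
With y = sum_k a_k x^k, matching x^k gives (k+2)(k+1) a_{k+2} = 2(k - n) a_k = 2(k - 4) a_k. The right side vanishes at k = 4, so the series with the parity of 4 terminates at degree 4.
Standard normalization: leading coefficient of H_n is 2^n, so a_4 = 2^4 = 16. Work downward with a_k = (k+1)(k+2) a_{k+2} / (2(k - n)):
  a_2 = (3)(4)(16) / (2(2 - 4)) = 192/(-4) = -48
  a_0 = (1)(2)(-48) / (2(0 - 4)) = -96/(-8) = 12
Hence H_4(x) = 16 x^4 - 48 x^2 + 12.

H_4(x); series = 16 x^4 - 48 x^2 + 12


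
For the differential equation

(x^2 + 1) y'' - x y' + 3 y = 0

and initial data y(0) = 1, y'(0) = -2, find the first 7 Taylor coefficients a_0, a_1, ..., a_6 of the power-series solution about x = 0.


Ansatz: y(x) = sum_{n>=0} a_n x^n, so y'(x) = sum_{n>=1} n a_n x^(n-1) and y''(x) = sum_{n>=2} n(n-1) a_n x^(n-2).
Substitute into P(x) y'' + Q(x) y' + R(x) y = 0 with P(x) = x^2 + 1, Q(x) = -x, R(x) = 3, and match powers of x.
Initial conditions: a_0 = 1, a_1 = -2.
Setting the coefficient of each power of x to zero and solving order by order (substituting the coefficients already found):
  x^0: 2 a_2 + 3 a_0 = 0  ->  2 a_2 = -3 a_0 = -3  ->  a_2 = -3/2
  x^1: 6 a_3 + 2 a_1 = 0  ->  6 a_3 = -2 a_1 = 4  ->  a_3 = 2/3
  x^2: 12 a_4 + 3 a_2 = 0  ->  12 a_4 = -3 a_2 = 9/2  ->  a_4 = 3/8
  x^3: 20 a_5 + 6 a_3 = 0  ->  20 a_5 = -6 a_3 = -4  ->  a_5 = -1/5
  x^4: 30 a_6 + 11 a_4 = 0  ->  30 a_6 = -11 a_4 = -33/8  ->  a_6 = -11/80
Truncated series: y(x) = 1 - 2 x - (3/2) x^2 + (2/3) x^3 + (3/8) x^4 - (1/5) x^5 - (11/80) x^6 + O(x^7).

a_0 = 1; a_1 = -2; a_2 = -3/2; a_3 = 2/3; a_4 = 3/8; a_5 = -1/5; a_6 = -11/80


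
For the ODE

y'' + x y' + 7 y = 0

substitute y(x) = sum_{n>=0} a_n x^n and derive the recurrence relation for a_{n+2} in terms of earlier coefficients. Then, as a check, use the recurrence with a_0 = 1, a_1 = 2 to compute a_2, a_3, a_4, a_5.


Substitute y = sum_n a_n x^n.
y''(x) has coefficient (n+2)(n+1) a_{n+2} at x^n;
x y'(x) has coefficient n a_n at x^n (shift);
7 y(x) has coefficient 7 a_n at x^n.
Matching x^n: (n+2)(n+1) a_{n+2} + (n + 7) a_n = 0.
Thus a_{n+2} = (-n - 7) / ((n+1)(n+2)) * a_n.

Check with a_0 = 1, a_1 = 2 (apply the recurrence for n = 0, 1, 2, 3): a_0 = 1, a_1 = 2, a_2 = -7/2, a_3 = -8/3, a_4 = 21/8, a_5 = 4/3.

a_(n+2) = (-n - 7) / ((n+1)(n+2)) * a_n; check: a_0 = 1, a_1 = 2, a_2 = -7/2, a_3 = -8/3, a_4 = 21/8, a_5 = 4/3


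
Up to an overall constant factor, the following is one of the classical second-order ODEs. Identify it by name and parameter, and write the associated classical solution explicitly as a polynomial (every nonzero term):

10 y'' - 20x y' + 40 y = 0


All three coefficients share the factor 10; dividing through by 10 gives  y'' - 2x y' + 4 y = 0.
This matches the Hermite equation y'' - 2x y' + 2n y = 0 with 2n = 4, so n = 2; the polynomial solution is H_2(x).
With y = sum_k a_k x^k, matching x^k gives (k+2)(k+1) a_{k+2} = 2(k - n) a_k = 2(k - 2) a_k. The right side vanishes at k = 2, so the series with the parity of 2 terminates at degree 2.
Standard normalization: leading coefficient of H_n is 2^n, so a_2 = 2^2 = 4. Work downward with a_k = (k+1)(k+2) a_{k+2} / (2(k - n)):
  a_0 = (1)(2)(4) / (2(0 - 2)) = 8/(-4) = -2
Hence H_2(x) = 4 x^2 - 2.

H_2(x); series = 4 x^2 - 2


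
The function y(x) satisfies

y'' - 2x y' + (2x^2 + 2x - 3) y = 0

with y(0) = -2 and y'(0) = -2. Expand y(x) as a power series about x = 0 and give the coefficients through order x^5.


Ansatz: y(x) = sum_{n>=0} a_n x^n, so y'(x) = sum_{n>=1} n a_n x^(n-1) and y''(x) = sum_{n>=2} n(n-1) a_n x^(n-2).
Substitute into P(x) y'' + Q(x) y' + R(x) y = 0 with P(x) = 1, Q(x) = -2x, R(x) = 2x^2 + 2x - 3, and match powers of x.
Initial conditions: a_0 = -2, a_1 = -2.
Setting the coefficient of each power of x to zero and solving order by order (substituting the coefficients already found):
  x^0: 2 a_2 - 3 a_0 = 0  ->  2 a_2 = 3 a_0 = -6  ->  a_2 = -3
  x^1: 6 a_3 - 5 a_1 + 2 a_0 = 0  ->  6 a_3 = 5 a_1 - 2 a_0 = -6  ->  a_3 = -1
  x^2: 12 a_4 - 7 a_2 + 2 a_1 + 2 a_0 = 0  ->  12 a_4 = 7 a_2 - 2 a_1 - 2 a_0 = -13  ->  a_4 = -13/12
  x^3: 20 a_5 - 9 a_3 + 2 a_2 + 2 a_1 = 0  ->  20 a_5 = 9 a_3 - 2 a_2 - 2 a_1 = 1  ->  a_5 = 1/20
Truncated series: y(x) = -2 - 2 x - 3 x^2 - x^3 - (13/12) x^4 + (1/20) x^5 + O(x^6).

a_0 = -2; a_1 = -2; a_2 = -3; a_3 = -1; a_4 = -13/12; a_5 = 1/20


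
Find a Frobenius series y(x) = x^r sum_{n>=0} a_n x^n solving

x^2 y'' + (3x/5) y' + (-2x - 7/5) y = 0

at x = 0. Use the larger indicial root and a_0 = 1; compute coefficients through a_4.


Write in Frobenius form y'' + (p(x)/x) y' + (q(x)/x^2) y = 0:
  p(x) = 3/5,  q(x) = -2x - 7/5.
Indicial equation: r(r-1) + (3/5) r + (-7/5) = 0 -> roots r_1 = 7/5, r_2 = -1.
Take r = r_1 = 7/5. Let y(x) = x^r sum_{n>=0} a_n x^n with a_0 = 1.
Substitute y = x^r sum a_n x^n and match x^{r+n}. The recurrence is
  D(n) a_n - 2 a_{n-1} = 0,  where D(n) = (r+n)(r+n-1) + (3/5)(r+n) + (-7/5).
  a_n = 2 / D(n) * a_{n-1}.
Since the indicial polynomial factors as (r - r_1)(r - r_2), D(n) = (r_1 + n - r_1)(r_1 + n - r_2) = n(n + 12/5).
Evaluating step by step (a_0 = 1):
  n = 1: D(1) = 1(1 + 12/5) = 17/5; numerator = 2(1) = 2; a_1 = (2)/(17/5) = 10/17
  n = 2: D(2) = 2(2 + 12/5) = 44/5; numerator = 2(10/17) = 20/17; a_2 = (20/17)/(44/5) = 25/187
  n = 3: D(3) = 3(3 + 12/5) = 81/5; numerator = 2(25/187) = 50/187; a_3 = (50/187)/(81/5) = 250/15147
  n = 4: D(4) = 4(4 + 12/5) = 128/5; numerator = 2(250/15147) = 500/15147; a_4 = (500/15147)/(128/5) = 625/484704

r = 7/5; a_0 = 1; a_1 = 10/17; a_2 = 25/187; a_3 = 250/15147; a_4 = 625/484704


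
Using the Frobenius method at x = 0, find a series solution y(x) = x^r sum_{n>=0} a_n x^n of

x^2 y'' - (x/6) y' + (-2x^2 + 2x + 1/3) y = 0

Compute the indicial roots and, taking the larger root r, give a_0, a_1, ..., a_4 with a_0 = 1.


Write in Frobenius form y'' + (p(x)/x) y' + (q(x)/x^2) y = 0:
  p(x) = -1/6,  q(x) = -2x^2 + 2x + 1/3.
Indicial equation: r(r-1) + (-1/6) r + (1/3) = 0 -> roots r_1 = 2/3, r_2 = 1/2.
Take r = r_1 = 2/3. Let y(x) = x^r sum_{n>=0} a_n x^n with a_0 = 1.
Substitute y = x^r sum a_n x^n and match x^{r+n}. The recurrence is
  D(n) a_n + 2 a_{n-1} - 2 a_{n-2} = 0,  where D(n) = (r+n)(r+n-1) + (-1/6)(r+n) + (1/3).
  a_n = [-2 a_{n-1} + 2 a_{n-2}] / D(n).
Since the indicial polynomial factors as (r - r_1)(r - r_2), D(n) = (r_1 + n - r_1)(r_1 + n - r_2) = n(n + 1/6).
Evaluating step by step (a_0 = 1):
  n = 1: D(1) = 1(1 + 1/6) = 7/6; numerator = -2(1) = -2; a_1 = (-2)/(7/6) = -12/7
  n = 2: D(2) = 2(2 + 1/6) = 13/3; numerator = -2(-12/7) + 2(1) = 38/7; a_2 = (38/7)/(13/3) = 114/91
  n = 3: D(3) = 3(3 + 1/6) = 19/2; numerator = -2(114/91) + 2(-12/7) = -540/91; a_3 = (-540/91)/(19/2) = -1080/1729
  n = 4: D(4) = 4(4 + 1/6) = 50/3; numerator = -2(-1080/1729) + 2(114/91) = 6492/1729; a_4 = (6492/1729)/(50/3) = 9738/43225

r = 2/3; a_0 = 1; a_1 = -12/7; a_2 = 114/91; a_3 = -1080/1729; a_4 = 9738/43225


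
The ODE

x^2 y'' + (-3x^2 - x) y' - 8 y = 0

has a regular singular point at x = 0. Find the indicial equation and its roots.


Divide by x^2 to reach normal form y'' + P_1(x) y' + P_2(x) y = 0 with P_1(x) = -3 - 1/x and P_2(x) = -8/x^2.
x = 0 is a singular point because the y'-coefficient -3 - 1/x has a pole at x = 0 and the y-coefficient -8/x^2 has a pole at x = 0.
It is a regular singular point because x P_1(x) = p(x) = -3x - 1 and x^2 P_2(x) = q(x) = -8 are polynomials, hence analytic at x = 0.
p(0) = -1,  q(0) = -8.
Indicial equation: r(r-1) + p(0) r + q(0) = 0, i.e. r^2 + (p(0) - 1) r + q(0) = 0, i.e. r^2 - 2 r - 8 = 0.
Discriminant: (-2)^2 - 4(-8) = 36, so r = (2 ± 6)/2.
Solving: r_1 = 4, r_2 = -2.

indicial: r^2 - 2 r - 8 = 0; roots r_1 = 4, r_2 = -2


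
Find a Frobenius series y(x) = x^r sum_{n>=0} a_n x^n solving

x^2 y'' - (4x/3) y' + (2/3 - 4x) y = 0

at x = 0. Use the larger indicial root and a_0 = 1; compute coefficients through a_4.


Write in Frobenius form y'' + (p(x)/x) y' + (q(x)/x^2) y = 0:
  p(x) = -4/3,  q(x) = 2/3 - 4x.
Indicial equation: r(r-1) + (-4/3) r + (2/3) = 0 -> roots r_1 = 2, r_2 = 1/3.
Take r = r_1 = 2. Let y(x) = x^r sum_{n>=0} a_n x^n with a_0 = 1.
Substitute y = x^r sum a_n x^n and match x^{r+n}. The recurrence is
  D(n) a_n - 4 a_{n-1} = 0,  where D(n) = (r+n)(r+n-1) + (-4/3)(r+n) + (2/3).
  a_n = 4 / D(n) * a_{n-1}.
Since the indicial polynomial factors as (r - r_1)(r - r_2), D(n) = (r_1 + n - r_1)(r_1 + n - r_2) = n(n + 5/3).
Evaluating step by step (a_0 = 1):
  n = 1: D(1) = 1(1 + 5/3) = 8/3; numerator = 4(1) = 4; a_1 = (4)/(8/3) = 3/2
  n = 2: D(2) = 2(2 + 5/3) = 22/3; numerator = 4(3/2) = 6; a_2 = (6)/(22/3) = 9/11
  n = 3: D(3) = 3(3 + 5/3) = 14; numerator = 4(9/11) = 36/11; a_3 = (36/11)/(14) = 18/77
  n = 4: D(4) = 4(4 + 5/3) = 68/3; numerator = 4(18/77) = 72/77; a_4 = (72/77)/(68/3) = 54/1309

r = 2; a_0 = 1; a_1 = 3/2; a_2 = 9/11; a_3 = 18/77; a_4 = 54/1309


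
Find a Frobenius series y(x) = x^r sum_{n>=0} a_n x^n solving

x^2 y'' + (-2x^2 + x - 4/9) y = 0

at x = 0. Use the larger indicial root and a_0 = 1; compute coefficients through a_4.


Write in Frobenius form y'' + (p(x)/x) y' + (q(x)/x^2) y = 0:
  p(x) = 0,  q(x) = -2x^2 + x - 4/9.
Indicial equation: r(r-1) + (0) r + (-4/9) = 0 -> roots r_1 = 4/3, r_2 = -1/3.
Take r = r_1 = 4/3. Let y(x) = x^r sum_{n>=0} a_n x^n with a_0 = 1.
Substitute y = x^r sum a_n x^n and match x^{r+n}. The recurrence is
  D(n) a_n + 1 a_{n-1} - 2 a_{n-2} = 0,  where D(n) = (r+n)(r+n-1) + (0)(r+n) + (-4/9).
  a_n = [-1 a_{n-1} + 2 a_{n-2}] / D(n).
Since the indicial polynomial factors as (r - r_1)(r - r_2), D(n) = (r_1 + n - r_1)(r_1 + n - r_2) = n(n + 5/3).
Evaluating step by step (a_0 = 1):
  n = 1: D(1) = 1(1 + 5/3) = 8/3; numerator = -1(1) = -1; a_1 = (-1)/(8/3) = -3/8
  n = 2: D(2) = 2(2 + 5/3) = 22/3; numerator = -1(-3/8) + 2(1) = 19/8; a_2 = (19/8)/(22/3) = 57/176
  n = 3: D(3) = 3(3 + 5/3) = 14; numerator = -1(57/176) + 2(-3/8) = -189/176; a_3 = (-189/176)/(14) = -27/352
  n = 4: D(4) = 4(4 + 5/3) = 68/3; numerator = -1(-27/352) + 2(57/176) = 255/352; a_4 = (255/352)/(68/3) = 45/1408

r = 4/3; a_0 = 1; a_1 = -3/8; a_2 = 57/176; a_3 = -27/352; a_4 = 45/1408


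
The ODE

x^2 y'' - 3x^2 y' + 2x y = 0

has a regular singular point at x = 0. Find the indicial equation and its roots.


Divide by x^2 to reach normal form y'' + P_1(x) y' + P_2(x) y = 0 with P_1(x) = -3 and P_2(x) = 2/x.
x = 0 is a singular point because the y-coefficient 2/x has a pole at x = 0.
It is a regular singular point because x P_1(x) = p(x) = -3x and x^2 P_2(x) = q(x) = 2x are polynomials, hence analytic at x = 0.
p(0) = 0,  q(0) = 0.
Indicial equation: r(r-1) + p(0) r + q(0) = 0, i.e. r^2 + (p(0) - 1) r + q(0) = 0, i.e. r^2 - 1 r = 0.
Discriminant: (-1)^2 - 4(0) = 1, so r = (1 ± 1)/2.
Solving: r_1 = 1, r_2 = 0.

indicial: r^2 - 1 r = 0; roots r_1 = 1, r_2 = 0


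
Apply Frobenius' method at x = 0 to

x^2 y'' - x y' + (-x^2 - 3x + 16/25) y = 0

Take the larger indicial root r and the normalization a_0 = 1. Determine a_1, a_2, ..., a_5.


Write in Frobenius form y'' + (p(x)/x) y' + (q(x)/x^2) y = 0:
  p(x) = -1,  q(x) = -x^2 - 3x + 16/25.
Indicial equation: r(r-1) + (-1) r + (16/25) = 0 -> roots r_1 = 8/5, r_2 = 2/5.
Take r = r_1 = 8/5. Let y(x) = x^r sum_{n>=0} a_n x^n with a_0 = 1.
Substitute y = x^r sum a_n x^n and match x^{r+n}. The recurrence is
  D(n) a_n - 3 a_{n-1} - 1 a_{n-2} = 0,  where D(n) = (r+n)(r+n-1) + (-1)(r+n) + (16/25).
  a_n = [3 a_{n-1} + 1 a_{n-2}] / D(n).
Since the indicial polynomial factors as (r - r_1)(r - r_2), D(n) = (r_1 + n - r_1)(r_1 + n - r_2) = n(n + 6/5).
Evaluating step by step (a_0 = 1):
  n = 1: D(1) = 1(1 + 6/5) = 11/5; numerator = 3(1) = 3; a_1 = (3)/(11/5) = 15/11
  n = 2: D(2) = 2(2 + 6/5) = 32/5; numerator = 3(15/11) + 1(1) = 56/11; a_2 = (56/11)/(32/5) = 35/44
  n = 3: D(3) = 3(3 + 6/5) = 63/5; numerator = 3(35/44) + 1(15/11) = 15/4; a_3 = (15/4)/(63/5) = 25/84
  n = 4: D(4) = 4(4 + 6/5) = 104/5; numerator = 3(25/84) + 1(35/44) = 130/77; a_4 = (130/77)/(104/5) = 25/308
  n = 5: D(5) = 5(5 + 6/5) = 31; numerator = 3(25/308) + 1(25/84) = 125/231; a_5 = (125/231)/(31) = 125/7161

r = 8/5; a_0 = 1; a_1 = 15/11; a_2 = 35/44; a_3 = 25/84; a_4 = 25/308; a_5 = 125/7161


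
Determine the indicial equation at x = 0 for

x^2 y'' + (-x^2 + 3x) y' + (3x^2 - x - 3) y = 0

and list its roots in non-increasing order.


Divide by x^2 to reach normal form y'' + P_1(x) y' + P_2(x) y = 0 with P_1(x) = -1 + 3/x and P_2(x) = 3 - 1/x - 3/x^2.
x = 0 is a singular point because the y'-coefficient -1 + 3/x has a pole at x = 0 and the y-coefficient 3 - 1/x - 3/x^2 has a pole at x = 0.
It is a regular singular point because x P_1(x) = p(x) = 3 - x and x^2 P_2(x) = q(x) = 3x^2 - x - 3 are polynomials, hence analytic at x = 0.
p(0) = 3,  q(0) = -3.
Indicial equation: r(r-1) + p(0) r + q(0) = 0, i.e. r^2 + (p(0) - 1) r + q(0) = 0, i.e. r^2 + 2 r - 3 = 0.
Discriminant: (2)^2 - 4(-3) = 16, so r = (-2 ± 4)/2.
Solving: r_1 = 1, r_2 = -3.

indicial: r^2 + 2 r - 3 = 0; roots r_1 = 1, r_2 = -3


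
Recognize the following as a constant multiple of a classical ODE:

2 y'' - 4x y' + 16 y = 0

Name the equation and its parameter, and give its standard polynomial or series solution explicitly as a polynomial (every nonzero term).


All three coefficients share the factor 2; dividing through by 2 gives  y'' - 2x y' + 8 y = 0.
This matches the Hermite equation y'' - 2x y' + 2n y = 0 with 2n = 8, so n = 4; the polynomial solution is H_4(x).
With y = sum_k a_k x^k, matching x^k gives (k+2)(k+1) a_{k+2} = 2(k - n) a_k = 2(k - 4) a_k. The right side vanishes at k = 4, so the series with the parity of 4 terminates at degree 4.
Standard normalization: leading coefficient of H_n is 2^n, so a_4 = 2^4 = 16. Work downward with a_k = (k+1)(k+2) a_{k+2} / (2(k - n)):
  a_2 = (3)(4)(16) / (2(2 - 4)) = 192/(-4) = -48
  a_0 = (1)(2)(-48) / (2(0 - 4)) = -96/(-8) = 12
Hence H_4(x) = 16 x^4 - 48 x^2 + 12.

H_4(x); series = 16 x^4 - 48 x^2 + 12
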